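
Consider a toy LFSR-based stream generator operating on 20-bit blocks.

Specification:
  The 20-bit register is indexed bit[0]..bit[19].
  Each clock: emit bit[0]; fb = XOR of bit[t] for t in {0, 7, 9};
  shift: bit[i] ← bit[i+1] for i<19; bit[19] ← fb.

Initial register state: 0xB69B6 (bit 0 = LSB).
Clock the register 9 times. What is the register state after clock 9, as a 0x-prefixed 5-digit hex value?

0x68DB4

reg_0 = 0xB69B6
clock 1: out=0, reg = 0xDB4DB
clock 2: out=1, reg = 0x6DA6D
clock 3: out=1, reg = 0x36D36
clock 4: out=0, reg = 0x1B69B
clock 5: out=1, reg = 0x8DB4D
clock 6: out=1, reg = 0x46DA6
clock 7: out=0, reg = 0xA36D3
clock 8: out=1, reg = 0xD1B69
clock 9: out=1, reg = 0x68DB4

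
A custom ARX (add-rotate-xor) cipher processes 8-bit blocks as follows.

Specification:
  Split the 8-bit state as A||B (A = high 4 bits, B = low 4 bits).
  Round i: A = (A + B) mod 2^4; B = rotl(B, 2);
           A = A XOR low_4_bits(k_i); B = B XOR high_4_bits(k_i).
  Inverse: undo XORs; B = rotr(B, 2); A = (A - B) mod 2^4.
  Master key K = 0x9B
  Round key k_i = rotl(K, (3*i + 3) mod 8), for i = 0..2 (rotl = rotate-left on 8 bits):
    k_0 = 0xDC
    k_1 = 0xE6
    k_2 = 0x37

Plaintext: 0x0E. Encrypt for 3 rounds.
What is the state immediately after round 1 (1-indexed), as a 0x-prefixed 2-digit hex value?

0x26

s_0 = plaintext = 0x0E
s_1 = Round(s_0, k_0) = 0x26
s_2 = Round(s_1, k_1) = 0xE7
s_3 = Round(s_2, k_2) = 0x2E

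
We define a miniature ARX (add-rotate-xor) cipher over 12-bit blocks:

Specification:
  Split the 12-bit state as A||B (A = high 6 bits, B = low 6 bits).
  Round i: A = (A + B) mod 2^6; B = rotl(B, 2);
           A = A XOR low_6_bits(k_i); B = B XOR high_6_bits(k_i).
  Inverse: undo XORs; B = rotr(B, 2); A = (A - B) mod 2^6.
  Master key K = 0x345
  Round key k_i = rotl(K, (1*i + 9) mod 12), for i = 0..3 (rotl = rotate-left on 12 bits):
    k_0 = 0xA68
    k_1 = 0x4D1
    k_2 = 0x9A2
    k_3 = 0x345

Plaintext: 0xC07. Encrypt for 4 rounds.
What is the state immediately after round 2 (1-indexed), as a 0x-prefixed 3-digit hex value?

s_0 = plaintext = 0xC07
s_1 = Round(s_0, k_0) = 0x7F5
s_2 = Round(s_1, k_1) = 0x144
s_3 = Round(s_2, k_2) = 0xAF6
s_4 = Round(s_3, k_3) = 0x916

0x144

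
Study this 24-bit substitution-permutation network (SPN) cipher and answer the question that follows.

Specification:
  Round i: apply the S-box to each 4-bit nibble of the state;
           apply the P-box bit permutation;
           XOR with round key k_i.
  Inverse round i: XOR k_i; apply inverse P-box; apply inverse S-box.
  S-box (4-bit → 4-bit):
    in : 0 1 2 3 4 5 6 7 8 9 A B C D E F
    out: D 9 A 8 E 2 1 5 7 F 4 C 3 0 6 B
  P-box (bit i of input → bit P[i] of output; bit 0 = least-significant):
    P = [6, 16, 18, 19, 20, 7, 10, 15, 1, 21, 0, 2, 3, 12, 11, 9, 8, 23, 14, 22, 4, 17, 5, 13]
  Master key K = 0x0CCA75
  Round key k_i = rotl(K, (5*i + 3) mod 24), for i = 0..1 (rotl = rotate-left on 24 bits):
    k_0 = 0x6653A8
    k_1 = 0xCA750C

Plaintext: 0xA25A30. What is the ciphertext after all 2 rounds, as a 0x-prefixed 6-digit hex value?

0xD725E0

s_0 = plaintext = 0xA25A30
s_1 = Round(s_0, k_0) = 0xAAC3C9
s_2 = Round(s_1, k_1) = 0xD725E0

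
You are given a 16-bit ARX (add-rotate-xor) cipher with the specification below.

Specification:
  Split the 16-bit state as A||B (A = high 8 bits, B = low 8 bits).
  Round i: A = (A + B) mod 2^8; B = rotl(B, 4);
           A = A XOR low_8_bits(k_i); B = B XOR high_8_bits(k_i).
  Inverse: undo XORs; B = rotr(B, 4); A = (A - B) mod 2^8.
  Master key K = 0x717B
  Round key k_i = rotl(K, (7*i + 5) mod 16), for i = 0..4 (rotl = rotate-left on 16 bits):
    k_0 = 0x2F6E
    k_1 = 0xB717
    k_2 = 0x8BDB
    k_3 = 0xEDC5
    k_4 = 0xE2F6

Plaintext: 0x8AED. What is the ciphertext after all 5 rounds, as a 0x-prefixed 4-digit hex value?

s_0 = plaintext = 0x8AED
s_1 = Round(s_0, k_0) = 0x19F1
s_2 = Round(s_1, k_1) = 0x1DA8
s_3 = Round(s_2, k_2) = 0x1E01
s_4 = Round(s_3, k_3) = 0xDAFD
s_5 = Round(s_4, k_4) = 0x213D

0x213D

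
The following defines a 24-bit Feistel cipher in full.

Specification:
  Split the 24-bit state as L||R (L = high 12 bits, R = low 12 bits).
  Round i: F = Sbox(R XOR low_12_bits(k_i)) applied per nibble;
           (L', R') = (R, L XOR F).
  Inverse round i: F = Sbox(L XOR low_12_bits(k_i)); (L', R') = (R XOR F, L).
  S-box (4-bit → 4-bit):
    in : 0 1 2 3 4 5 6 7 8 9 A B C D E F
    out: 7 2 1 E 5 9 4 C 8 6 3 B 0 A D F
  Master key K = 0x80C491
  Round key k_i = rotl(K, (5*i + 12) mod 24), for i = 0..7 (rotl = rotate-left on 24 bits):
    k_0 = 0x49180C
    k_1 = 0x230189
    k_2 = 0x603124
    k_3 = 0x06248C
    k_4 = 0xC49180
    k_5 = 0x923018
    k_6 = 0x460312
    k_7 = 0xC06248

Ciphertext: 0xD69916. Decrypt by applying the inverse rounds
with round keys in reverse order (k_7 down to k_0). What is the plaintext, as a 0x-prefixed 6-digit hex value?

s_0 = ciphertext = 0xD69916
s_1 = InvRound(s_0, k_7) = 0x604D69
s_2 = InvRound(s_1, k_6) = 0x44D604
s_3 = InvRound(s_2, k_5) = 0x39D44D
s_4 = InvRound(s_3, k_4) = 0x56739D
s_5 = InvRound(s_4, k_3) = 0x146567
s_6 = InvRound(s_5, k_2) = 0x226146
s_7 = InvRound(s_6, k_1) = 0xF79226
s_8 = InvRound(s_7, k_0) = 0xEEFF79

0xEEFF79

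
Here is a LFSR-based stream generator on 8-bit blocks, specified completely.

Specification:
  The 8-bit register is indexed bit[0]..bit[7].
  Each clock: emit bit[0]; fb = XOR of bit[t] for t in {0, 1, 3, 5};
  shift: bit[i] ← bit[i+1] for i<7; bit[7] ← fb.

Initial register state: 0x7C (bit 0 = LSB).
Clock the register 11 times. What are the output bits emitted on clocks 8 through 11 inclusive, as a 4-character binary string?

0011

reg_0 = 0x7C
clock 1: out=0, reg = 0x3E
clock 2: out=0, reg = 0x9F
clock 3: out=1, reg = 0xCF
clock 4: out=1, reg = 0xE7
clock 5: out=1, reg = 0xF3
clock 6: out=1, reg = 0xF9
clock 7: out=1, reg = 0xFC
clock 8: out=0, reg = 0x7E
clock 9: out=0, reg = 0xBF
clock 10: out=1, reg = 0x5F
clock 11: out=1, reg = 0xAF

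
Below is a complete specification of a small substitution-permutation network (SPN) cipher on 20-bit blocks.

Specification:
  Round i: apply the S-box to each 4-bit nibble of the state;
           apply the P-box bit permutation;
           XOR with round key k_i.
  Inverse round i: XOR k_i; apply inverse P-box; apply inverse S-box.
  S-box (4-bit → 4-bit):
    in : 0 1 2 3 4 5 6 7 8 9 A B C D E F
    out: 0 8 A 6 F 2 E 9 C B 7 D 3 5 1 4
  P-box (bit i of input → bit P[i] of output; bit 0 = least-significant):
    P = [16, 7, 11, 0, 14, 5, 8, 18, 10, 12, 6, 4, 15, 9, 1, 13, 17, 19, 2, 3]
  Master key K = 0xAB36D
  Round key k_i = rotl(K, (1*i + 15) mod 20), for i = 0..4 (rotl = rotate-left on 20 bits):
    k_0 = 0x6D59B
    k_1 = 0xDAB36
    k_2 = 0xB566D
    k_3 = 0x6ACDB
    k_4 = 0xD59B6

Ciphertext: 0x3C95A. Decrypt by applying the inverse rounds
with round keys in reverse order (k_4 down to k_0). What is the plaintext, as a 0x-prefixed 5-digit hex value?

s_0 = ciphertext = 0x3C95A
s_1 = InvRound(s_0, k_4) = 0x4E325
s_2 = InvRound(s_1, k_3) = 0xB3BA3
s_3 = InvRound(s_2, k_2) = 0x88DD3
s_4 = InvRound(s_3, k_1) = 0xF2D29
s_5 = InvRound(s_4, k_0) = 0x5B2CA

0x5B2CA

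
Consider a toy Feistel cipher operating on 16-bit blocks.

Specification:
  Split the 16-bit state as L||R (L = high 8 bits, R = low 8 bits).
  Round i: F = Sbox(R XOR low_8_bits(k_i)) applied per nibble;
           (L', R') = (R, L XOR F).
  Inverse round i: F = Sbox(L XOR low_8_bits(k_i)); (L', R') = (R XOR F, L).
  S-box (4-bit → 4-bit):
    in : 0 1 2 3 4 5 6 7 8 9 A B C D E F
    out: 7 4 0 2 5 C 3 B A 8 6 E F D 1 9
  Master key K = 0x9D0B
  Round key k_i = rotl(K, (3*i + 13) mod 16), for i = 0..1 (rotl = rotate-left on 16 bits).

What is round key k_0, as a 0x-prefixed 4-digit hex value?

0x73A1

K = 0x9D0B
k_0 = rotl(K, (3*0+13) mod 16) = rotl(K, 13) = 0x73A1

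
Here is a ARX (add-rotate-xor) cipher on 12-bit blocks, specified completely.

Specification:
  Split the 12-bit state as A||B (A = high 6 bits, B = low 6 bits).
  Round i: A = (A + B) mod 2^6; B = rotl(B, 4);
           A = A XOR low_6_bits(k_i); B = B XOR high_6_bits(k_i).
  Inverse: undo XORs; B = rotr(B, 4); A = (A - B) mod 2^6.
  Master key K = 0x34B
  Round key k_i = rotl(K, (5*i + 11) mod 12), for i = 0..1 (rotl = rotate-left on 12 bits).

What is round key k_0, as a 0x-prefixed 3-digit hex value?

0x9A5

K = 0x34B
k_0 = rotl(K, (5*0+11) mod 12) = rotl(K, 11) = 0x9A5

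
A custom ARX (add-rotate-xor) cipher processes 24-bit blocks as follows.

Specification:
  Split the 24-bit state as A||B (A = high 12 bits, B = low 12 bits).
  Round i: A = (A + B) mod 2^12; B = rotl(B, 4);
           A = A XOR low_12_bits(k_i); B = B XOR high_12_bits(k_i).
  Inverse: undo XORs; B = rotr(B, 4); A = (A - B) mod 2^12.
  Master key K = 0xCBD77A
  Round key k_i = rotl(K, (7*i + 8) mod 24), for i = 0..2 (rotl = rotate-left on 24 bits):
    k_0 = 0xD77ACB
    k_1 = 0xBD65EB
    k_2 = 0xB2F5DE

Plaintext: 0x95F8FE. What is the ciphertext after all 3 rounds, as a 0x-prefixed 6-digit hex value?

s_0 = plaintext = 0x95F8FE
s_1 = Round(s_0, k_0) = 0x89629F
s_2 = Round(s_1, k_1) = 0xEDE224
s_3 = Round(s_2, k_2) = 0x4DC96D

0x4DC96D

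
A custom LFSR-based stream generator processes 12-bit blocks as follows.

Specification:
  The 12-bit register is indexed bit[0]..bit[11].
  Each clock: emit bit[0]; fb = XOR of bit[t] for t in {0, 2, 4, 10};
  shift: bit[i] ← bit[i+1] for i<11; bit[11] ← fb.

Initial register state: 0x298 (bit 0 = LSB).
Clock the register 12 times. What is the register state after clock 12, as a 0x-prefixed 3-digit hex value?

0xEFB

reg_0 = 0x298
clock 1: out=0, reg = 0x94C
clock 2: out=0, reg = 0xCA6
clock 3: out=0, reg = 0x653
clock 4: out=1, reg = 0xB29
clock 5: out=1, reg = 0xD94
clock 6: out=0, reg = 0xECA
clock 7: out=0, reg = 0xF65
clock 8: out=1, reg = 0xFB2
clock 9: out=0, reg = 0x7D9
clock 10: out=1, reg = 0xBEC
clock 11: out=0, reg = 0xDF6
clock 12: out=0, reg = 0xEFB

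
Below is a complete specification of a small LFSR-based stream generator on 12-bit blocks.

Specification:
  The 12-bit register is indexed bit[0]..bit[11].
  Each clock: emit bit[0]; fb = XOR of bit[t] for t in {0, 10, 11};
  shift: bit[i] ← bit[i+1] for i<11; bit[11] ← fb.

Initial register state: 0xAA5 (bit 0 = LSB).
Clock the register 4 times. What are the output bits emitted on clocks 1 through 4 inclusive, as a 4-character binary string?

reg_0 = 0xAA5
clock 1: out=1, reg = 0x552
clock 2: out=0, reg = 0xAA9
clock 3: out=1, reg = 0x554
clock 4: out=0, reg = 0xAAA

1010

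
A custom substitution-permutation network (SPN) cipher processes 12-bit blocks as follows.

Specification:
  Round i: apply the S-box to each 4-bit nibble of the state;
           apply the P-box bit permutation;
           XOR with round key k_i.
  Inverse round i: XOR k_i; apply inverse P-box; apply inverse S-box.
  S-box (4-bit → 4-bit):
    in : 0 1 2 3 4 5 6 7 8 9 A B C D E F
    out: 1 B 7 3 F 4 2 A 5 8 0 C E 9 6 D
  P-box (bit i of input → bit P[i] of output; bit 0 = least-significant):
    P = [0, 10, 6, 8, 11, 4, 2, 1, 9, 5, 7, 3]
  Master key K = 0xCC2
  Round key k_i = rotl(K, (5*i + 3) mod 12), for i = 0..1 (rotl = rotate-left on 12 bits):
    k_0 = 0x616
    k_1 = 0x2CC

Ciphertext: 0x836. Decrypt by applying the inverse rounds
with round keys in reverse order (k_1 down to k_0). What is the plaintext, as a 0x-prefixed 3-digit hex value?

0x090

s_0 = ciphertext = 0x836
s_1 = InvRound(s_0, k_1) = 0x415
s_2 = InvRound(s_1, k_0) = 0x090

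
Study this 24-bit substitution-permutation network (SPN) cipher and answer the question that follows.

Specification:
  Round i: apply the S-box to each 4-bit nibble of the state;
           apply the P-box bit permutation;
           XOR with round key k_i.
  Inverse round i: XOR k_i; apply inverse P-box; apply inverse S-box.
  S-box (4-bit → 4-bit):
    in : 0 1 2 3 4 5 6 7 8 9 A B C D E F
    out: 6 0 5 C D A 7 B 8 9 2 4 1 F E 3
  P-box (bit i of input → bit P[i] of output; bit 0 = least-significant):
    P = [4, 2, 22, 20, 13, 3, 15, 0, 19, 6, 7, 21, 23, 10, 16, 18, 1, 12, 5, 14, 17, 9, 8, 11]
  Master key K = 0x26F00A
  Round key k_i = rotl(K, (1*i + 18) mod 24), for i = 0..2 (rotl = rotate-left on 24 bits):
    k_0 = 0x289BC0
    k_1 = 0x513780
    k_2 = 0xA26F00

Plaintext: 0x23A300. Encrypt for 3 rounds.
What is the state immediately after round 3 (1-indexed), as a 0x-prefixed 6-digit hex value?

0xB4354B

s_0 = plaintext = 0x23A300
s_1 = Round(s_0, k_0) = 0x4A5E6C
s_2 = Round(s_1, k_1) = 0x778A58
s_3 = Round(s_2, k_2) = 0xB4354B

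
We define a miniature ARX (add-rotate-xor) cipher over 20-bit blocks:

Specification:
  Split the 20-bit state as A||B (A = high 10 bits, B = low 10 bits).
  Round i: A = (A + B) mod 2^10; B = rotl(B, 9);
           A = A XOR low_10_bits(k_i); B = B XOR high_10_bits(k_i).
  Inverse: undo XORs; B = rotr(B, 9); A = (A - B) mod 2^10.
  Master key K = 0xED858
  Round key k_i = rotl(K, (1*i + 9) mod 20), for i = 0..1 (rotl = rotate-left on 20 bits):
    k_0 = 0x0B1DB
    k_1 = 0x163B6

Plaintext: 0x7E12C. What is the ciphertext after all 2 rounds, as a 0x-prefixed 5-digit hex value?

s_0 = plaintext = 0x7E12C
s_1 = Round(s_0, k_0) = 0xBFCBA
s_2 = Round(s_1, k_1) = 0x03C05

0x03C05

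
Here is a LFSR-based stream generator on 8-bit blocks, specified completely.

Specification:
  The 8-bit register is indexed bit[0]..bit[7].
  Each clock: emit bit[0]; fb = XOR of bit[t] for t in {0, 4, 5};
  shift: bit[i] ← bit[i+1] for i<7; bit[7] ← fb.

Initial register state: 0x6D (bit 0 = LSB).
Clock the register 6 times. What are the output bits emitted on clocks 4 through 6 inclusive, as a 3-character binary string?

101

reg_0 = 0x6D
clock 1: out=1, reg = 0x36
clock 2: out=0, reg = 0x1B
clock 3: out=1, reg = 0x0D
clock 4: out=1, reg = 0x86
clock 5: out=0, reg = 0x43
clock 6: out=1, reg = 0xA1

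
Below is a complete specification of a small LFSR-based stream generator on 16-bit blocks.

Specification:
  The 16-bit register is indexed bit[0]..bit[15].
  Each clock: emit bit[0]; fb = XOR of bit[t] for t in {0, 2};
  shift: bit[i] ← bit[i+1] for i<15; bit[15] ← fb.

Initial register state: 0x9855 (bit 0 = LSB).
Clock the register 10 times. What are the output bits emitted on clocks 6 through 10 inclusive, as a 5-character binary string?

reg_0 = 0x9855
clock 1: out=1, reg = 0x4C2A
clock 2: out=0, reg = 0x2615
clock 3: out=1, reg = 0x130A
clock 4: out=0, reg = 0x0985
clock 5: out=1, reg = 0x04C2
clock 6: out=0, reg = 0x0261
clock 7: out=1, reg = 0x8130
clock 8: out=0, reg = 0x4098
clock 9: out=0, reg = 0x204C
clock 10: out=0, reg = 0x9026

01000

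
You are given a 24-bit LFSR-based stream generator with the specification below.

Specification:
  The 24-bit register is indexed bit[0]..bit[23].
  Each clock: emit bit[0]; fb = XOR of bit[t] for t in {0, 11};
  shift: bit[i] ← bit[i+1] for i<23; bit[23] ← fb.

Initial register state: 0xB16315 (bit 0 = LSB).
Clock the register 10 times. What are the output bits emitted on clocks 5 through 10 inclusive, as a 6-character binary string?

100011

reg_0 = 0xB16315
clock 1: out=1, reg = 0xD8B18A
clock 2: out=0, reg = 0x6C58C5
clock 3: out=1, reg = 0x362C62
clock 4: out=0, reg = 0x9B1631
clock 5: out=1, reg = 0xCD8B18
clock 6: out=0, reg = 0xE6C58C
clock 7: out=0, reg = 0x7362C6
clock 8: out=0, reg = 0x39B163
clock 9: out=1, reg = 0x9CD8B1
clock 10: out=1, reg = 0x4E6C58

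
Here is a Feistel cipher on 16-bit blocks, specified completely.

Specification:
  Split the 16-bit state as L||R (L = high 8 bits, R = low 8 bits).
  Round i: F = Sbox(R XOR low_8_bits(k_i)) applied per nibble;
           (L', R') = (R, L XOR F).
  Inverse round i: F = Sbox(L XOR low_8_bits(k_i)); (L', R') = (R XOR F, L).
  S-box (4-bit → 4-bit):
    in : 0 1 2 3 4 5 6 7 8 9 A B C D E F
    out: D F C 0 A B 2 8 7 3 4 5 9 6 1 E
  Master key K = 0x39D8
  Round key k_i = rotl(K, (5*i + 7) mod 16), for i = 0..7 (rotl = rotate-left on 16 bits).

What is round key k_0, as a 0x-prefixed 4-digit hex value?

0xEC1C

K = 0x39D8
k_0 = rotl(K, (5*0+7) mod 16) = rotl(K, 7) = 0xEC1C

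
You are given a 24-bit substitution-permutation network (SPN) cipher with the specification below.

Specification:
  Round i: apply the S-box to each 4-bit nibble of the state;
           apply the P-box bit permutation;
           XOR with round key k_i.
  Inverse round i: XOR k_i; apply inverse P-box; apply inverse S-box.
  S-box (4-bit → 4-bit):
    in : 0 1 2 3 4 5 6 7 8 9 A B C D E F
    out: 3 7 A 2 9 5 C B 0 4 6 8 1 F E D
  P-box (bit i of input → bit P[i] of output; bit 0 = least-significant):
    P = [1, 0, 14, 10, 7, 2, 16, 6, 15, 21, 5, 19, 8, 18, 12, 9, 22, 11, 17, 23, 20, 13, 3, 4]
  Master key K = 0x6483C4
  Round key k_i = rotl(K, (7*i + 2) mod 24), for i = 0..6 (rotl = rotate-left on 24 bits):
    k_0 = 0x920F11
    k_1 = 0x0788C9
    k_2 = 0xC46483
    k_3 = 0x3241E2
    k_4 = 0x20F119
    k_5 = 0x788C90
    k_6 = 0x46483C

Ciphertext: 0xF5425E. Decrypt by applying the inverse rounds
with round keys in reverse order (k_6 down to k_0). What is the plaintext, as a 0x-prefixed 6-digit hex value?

s_0 = ciphertext = 0xF5425E
s_1 = InvRound(s_0, k_6) = 0xCEBA6C
s_2 = InvRound(s_1, k_5) = 0xD6EA7B
s_3 = InvRound(s_2, k_4) = 0xCDDABC
s_4 = InvRound(s_3, k_3) = 0xFDD7EC
s_5 = InvRound(s_4, k_2) = 0x18FDE0
s_6 = InvRound(s_5, k_1) = 0x19169E
s_7 = InvRound(s_6, k_0) = 0x9E5B10

0x9E5B10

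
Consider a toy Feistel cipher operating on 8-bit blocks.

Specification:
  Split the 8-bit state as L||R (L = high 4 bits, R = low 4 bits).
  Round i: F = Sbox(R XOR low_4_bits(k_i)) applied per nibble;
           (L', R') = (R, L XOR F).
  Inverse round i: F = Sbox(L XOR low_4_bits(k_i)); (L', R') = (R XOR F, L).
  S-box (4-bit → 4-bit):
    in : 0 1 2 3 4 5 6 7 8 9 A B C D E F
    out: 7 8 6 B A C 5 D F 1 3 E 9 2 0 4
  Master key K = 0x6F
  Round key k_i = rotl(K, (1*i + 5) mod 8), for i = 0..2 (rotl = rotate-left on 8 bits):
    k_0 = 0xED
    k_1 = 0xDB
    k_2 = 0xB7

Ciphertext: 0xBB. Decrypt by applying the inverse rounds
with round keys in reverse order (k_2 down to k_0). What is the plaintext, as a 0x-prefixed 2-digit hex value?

s_0 = ciphertext = 0xBB
s_1 = InvRound(s_0, k_2) = 0x2B
s_2 = InvRound(s_1, k_1) = 0xA2
s_3 = InvRound(s_2, k_0) = 0xFA

0xFA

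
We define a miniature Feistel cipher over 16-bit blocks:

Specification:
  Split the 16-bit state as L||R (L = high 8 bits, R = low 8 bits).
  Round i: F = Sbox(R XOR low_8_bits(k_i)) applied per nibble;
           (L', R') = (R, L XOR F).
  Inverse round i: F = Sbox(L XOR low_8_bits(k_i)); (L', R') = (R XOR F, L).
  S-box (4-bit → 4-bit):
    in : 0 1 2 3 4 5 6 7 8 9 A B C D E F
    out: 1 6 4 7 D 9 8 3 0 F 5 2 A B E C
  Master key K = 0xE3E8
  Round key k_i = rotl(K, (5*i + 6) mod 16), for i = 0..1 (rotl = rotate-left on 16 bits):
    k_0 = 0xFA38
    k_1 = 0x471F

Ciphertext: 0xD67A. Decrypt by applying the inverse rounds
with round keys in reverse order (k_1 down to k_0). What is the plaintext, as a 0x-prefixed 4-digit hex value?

0x3DD5

s_0 = ciphertext = 0xD67A
s_1 = InvRound(s_0, k_1) = 0xD5D6
s_2 = InvRound(s_1, k_0) = 0x3DD5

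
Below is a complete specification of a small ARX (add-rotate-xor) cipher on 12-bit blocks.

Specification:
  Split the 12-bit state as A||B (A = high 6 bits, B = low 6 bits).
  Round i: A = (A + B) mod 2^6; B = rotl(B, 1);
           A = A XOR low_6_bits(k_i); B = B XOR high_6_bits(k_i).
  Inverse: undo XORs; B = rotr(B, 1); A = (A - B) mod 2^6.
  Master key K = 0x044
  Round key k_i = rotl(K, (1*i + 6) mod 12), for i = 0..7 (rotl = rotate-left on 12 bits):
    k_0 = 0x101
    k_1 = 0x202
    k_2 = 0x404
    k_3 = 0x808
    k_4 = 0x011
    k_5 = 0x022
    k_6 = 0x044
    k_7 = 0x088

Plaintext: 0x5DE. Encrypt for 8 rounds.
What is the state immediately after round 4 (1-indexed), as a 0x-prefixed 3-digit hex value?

s_0 = plaintext = 0x5DE
s_1 = Round(s_0, k_0) = 0xD38
s_2 = Round(s_1, k_1) = 0xBB9
s_3 = Round(s_2, k_2) = 0x8E3
s_4 = Round(s_3, k_3) = 0x3A7
s_5 = Round(s_4, k_4) = 0x90F
s_6 = Round(s_5, k_5) = 0x45E
s_7 = Round(s_6, k_6) = 0xAFD
s_8 = Round(s_7, k_7) = 0x839

0x3A7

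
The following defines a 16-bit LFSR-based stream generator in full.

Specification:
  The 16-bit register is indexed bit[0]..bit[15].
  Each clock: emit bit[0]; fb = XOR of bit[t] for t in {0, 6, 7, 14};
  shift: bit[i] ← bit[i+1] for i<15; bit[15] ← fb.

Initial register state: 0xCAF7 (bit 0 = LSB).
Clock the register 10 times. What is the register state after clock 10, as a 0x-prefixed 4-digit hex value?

reg_0 = 0xCAF7
clock 1: out=1, reg = 0x657B
clock 2: out=1, reg = 0xB2BD
clock 3: out=1, reg = 0x595E
clock 4: out=0, reg = 0x2CAF
clock 5: out=1, reg = 0x1657
clock 6: out=1, reg = 0x0B2B
clock 7: out=1, reg = 0x8595
clock 8: out=1, reg = 0x42CA
clock 9: out=0, reg = 0xA165
clock 10: out=1, reg = 0x50B2

0x50B2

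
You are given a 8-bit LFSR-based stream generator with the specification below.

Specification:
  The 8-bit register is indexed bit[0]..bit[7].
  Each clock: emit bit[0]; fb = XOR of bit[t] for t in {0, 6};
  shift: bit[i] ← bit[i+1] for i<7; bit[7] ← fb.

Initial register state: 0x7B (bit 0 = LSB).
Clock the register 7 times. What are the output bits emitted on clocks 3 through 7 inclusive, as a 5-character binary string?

reg_0 = 0x7B
clock 1: out=1, reg = 0x3D
clock 2: out=1, reg = 0x9E
clock 3: out=0, reg = 0x4F
clock 4: out=1, reg = 0x27
clock 5: out=1, reg = 0x93
clock 6: out=1, reg = 0xC9
clock 7: out=1, reg = 0x64

01111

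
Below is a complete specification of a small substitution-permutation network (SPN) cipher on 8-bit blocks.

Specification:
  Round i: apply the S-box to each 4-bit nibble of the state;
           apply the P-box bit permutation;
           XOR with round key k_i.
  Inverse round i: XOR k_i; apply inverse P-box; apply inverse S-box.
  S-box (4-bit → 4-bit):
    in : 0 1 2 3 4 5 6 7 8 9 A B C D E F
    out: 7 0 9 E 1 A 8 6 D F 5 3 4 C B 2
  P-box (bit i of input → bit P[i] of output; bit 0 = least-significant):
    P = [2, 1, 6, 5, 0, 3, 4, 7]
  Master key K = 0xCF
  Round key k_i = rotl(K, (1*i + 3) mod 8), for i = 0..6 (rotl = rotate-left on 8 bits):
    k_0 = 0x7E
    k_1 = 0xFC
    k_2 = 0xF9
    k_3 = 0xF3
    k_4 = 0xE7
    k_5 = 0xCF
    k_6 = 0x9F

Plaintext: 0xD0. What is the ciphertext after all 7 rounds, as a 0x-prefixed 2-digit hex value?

s_0 = plaintext = 0xD0
s_1 = Round(s_0, k_0) = 0xA8
s_2 = Round(s_1, k_1) = 0x89
s_3 = Round(s_2, k_2) = 0x0E
s_4 = Round(s_3, k_3) = 0xCC
s_5 = Round(s_4, k_4) = 0xB7
s_6 = Round(s_5, k_5) = 0x84
s_7 = Round(s_6, k_6) = 0x0A

0x0A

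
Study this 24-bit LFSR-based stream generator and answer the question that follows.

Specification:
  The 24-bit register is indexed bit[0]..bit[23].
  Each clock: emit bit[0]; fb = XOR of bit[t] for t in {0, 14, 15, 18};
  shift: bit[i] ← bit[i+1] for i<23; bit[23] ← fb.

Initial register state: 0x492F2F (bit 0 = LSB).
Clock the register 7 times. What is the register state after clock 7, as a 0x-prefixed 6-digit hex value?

0x96925E

reg_0 = 0x492F2F
clock 1: out=1, reg = 0xA49797
clock 2: out=1, reg = 0xD24BCB
clock 3: out=1, reg = 0x6925E5
clock 4: out=1, reg = 0xB492F2
clock 5: out=0, reg = 0x5A4979
clock 6: out=1, reg = 0x2D24BC
clock 7: out=0, reg = 0x96925E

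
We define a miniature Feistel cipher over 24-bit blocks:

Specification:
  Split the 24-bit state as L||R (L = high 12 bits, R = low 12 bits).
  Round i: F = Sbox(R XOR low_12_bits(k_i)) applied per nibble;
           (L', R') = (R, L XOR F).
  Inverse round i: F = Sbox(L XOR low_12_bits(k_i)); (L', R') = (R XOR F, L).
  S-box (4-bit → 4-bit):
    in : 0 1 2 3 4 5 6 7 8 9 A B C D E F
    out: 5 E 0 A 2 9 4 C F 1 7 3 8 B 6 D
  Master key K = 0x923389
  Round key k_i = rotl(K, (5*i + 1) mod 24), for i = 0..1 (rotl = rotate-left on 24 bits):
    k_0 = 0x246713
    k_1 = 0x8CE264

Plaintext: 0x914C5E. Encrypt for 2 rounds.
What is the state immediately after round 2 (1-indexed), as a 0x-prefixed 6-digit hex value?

s_0 = plaintext = 0x914C5E
s_1 = Round(s_0, k_0) = 0xC5EA3F
s_2 = Round(s_1, k_1) = 0xA3F3CD

0xA3F3CD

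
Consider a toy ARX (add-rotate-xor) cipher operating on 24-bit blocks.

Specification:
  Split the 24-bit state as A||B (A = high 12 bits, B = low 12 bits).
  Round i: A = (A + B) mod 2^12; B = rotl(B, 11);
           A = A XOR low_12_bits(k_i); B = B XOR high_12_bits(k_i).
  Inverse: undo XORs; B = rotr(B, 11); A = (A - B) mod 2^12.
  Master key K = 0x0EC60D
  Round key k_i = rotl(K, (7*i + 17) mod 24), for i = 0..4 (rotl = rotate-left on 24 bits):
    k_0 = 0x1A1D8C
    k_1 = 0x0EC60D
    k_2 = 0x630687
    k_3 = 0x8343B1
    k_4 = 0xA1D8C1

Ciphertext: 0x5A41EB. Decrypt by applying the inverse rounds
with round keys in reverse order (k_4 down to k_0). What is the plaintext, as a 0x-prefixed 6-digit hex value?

s_0 = ciphertext = 0x5A41EB
s_1 = InvRound(s_0, k_4) = 0x5787ED
s_2 = InvRound(s_1, k_3) = 0x716FB3
s_3 = InvRound(s_2, k_2) = 0xE8A307
s_4 = InvRound(s_3, k_1) = 0x0B17D6
s_5 = InvRound(s_4, k_0) = 0x04FCEE

0x04FCEE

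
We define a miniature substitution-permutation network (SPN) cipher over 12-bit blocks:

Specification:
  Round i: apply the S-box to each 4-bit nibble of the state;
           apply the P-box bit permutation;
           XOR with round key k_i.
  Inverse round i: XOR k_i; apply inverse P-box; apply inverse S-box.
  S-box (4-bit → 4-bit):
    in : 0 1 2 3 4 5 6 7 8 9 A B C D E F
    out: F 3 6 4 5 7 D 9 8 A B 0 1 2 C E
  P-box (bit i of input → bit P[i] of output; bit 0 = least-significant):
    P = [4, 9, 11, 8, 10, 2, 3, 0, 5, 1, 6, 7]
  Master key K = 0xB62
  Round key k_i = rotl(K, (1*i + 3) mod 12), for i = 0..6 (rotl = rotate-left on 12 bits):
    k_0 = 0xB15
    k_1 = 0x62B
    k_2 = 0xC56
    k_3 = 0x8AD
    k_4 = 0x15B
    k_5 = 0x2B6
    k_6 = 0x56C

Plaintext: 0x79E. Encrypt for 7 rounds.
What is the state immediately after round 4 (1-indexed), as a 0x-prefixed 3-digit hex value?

0x6B1

s_0 = plaintext = 0x79E
s_1 = Round(s_0, k_0) = 0x2B0
s_2 = Round(s_1, k_1) = 0xD79
s_3 = Round(s_2, k_2) = 0xB55
s_4 = Round(s_3, k_3) = 0x6B1
s_5 = Round(s_4, k_4) = 0x3AB
s_6 = Round(s_5, k_5) = 0x6F3
s_7 = Round(s_6, k_6) = 0xD81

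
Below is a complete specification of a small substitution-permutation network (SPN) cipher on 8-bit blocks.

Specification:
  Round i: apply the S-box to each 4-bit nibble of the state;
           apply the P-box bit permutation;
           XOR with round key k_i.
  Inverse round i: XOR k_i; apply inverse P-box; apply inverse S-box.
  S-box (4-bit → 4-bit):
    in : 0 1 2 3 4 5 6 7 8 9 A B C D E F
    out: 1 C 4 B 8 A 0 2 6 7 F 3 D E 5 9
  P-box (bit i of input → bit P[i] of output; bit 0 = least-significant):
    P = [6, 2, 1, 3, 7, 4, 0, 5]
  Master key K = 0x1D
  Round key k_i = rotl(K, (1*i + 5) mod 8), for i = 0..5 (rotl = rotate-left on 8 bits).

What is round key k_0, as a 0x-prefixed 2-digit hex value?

0xA3

K = 0x1D
k_0 = rotl(K, (1*0+5) mod 8) = rotl(K, 5) = 0xA3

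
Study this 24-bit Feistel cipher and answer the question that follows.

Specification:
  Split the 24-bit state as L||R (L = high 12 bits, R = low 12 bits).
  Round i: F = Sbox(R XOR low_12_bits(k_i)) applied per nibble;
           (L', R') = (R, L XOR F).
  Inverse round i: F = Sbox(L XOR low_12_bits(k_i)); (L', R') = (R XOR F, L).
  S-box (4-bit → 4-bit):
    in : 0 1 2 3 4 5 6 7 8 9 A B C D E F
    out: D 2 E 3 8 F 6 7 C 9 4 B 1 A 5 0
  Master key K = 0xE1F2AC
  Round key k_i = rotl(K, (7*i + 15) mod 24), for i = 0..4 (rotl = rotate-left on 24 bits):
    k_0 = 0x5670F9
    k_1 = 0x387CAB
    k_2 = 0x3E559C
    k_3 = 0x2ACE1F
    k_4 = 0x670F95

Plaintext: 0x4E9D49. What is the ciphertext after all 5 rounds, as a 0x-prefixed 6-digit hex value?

s_0 = plaintext = 0x4E9D49
s_1 = Round(s_0, k_0) = 0xD49E54
s_2 = Round(s_1, k_1) = 0xE54349
s_3 = Round(s_2, k_2) = 0x3498FB
s_4 = Round(s_3, k_3) = 0x8FB511
s_5 = Round(s_4, k_4) = 0x511C33

0x511C33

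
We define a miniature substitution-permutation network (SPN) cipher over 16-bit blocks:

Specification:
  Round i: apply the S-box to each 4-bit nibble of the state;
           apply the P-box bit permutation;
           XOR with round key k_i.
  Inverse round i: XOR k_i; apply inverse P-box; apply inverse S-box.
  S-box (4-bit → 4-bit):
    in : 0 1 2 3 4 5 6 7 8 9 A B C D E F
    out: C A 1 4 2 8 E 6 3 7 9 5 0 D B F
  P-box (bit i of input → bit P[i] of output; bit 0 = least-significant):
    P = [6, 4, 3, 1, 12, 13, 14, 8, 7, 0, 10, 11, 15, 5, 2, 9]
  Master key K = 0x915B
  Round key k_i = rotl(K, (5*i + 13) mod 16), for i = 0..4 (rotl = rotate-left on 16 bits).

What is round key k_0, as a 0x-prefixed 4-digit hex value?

K = 0x915B
k_0 = rotl(K, (5*0+13) mod 16) = rotl(K, 13) = 0x722B

0x722B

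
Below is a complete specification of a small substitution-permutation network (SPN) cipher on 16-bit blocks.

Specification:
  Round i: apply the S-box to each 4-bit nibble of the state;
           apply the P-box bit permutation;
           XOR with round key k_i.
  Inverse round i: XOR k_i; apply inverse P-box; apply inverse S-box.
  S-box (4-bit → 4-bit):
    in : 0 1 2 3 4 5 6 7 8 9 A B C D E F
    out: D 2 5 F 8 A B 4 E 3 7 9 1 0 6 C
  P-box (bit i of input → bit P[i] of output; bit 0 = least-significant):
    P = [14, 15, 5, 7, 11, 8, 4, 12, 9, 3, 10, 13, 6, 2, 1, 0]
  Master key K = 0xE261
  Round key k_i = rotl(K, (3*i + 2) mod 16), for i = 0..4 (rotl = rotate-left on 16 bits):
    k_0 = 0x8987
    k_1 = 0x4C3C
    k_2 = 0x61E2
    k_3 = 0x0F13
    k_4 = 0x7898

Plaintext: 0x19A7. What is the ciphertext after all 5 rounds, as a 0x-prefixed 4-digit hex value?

s_0 = plaintext = 0x19A7
s_1 = Round(s_0, k_0) = 0x82BB
s_2 = Round(s_1, k_1) = 0x12BB
s_3 = Round(s_2, k_2) = 0x3F66
s_4 = Round(s_3, k_3) = 0xF2D4
s_5 = Round(s_4, k_4) = 0x7E1B

0x7E1B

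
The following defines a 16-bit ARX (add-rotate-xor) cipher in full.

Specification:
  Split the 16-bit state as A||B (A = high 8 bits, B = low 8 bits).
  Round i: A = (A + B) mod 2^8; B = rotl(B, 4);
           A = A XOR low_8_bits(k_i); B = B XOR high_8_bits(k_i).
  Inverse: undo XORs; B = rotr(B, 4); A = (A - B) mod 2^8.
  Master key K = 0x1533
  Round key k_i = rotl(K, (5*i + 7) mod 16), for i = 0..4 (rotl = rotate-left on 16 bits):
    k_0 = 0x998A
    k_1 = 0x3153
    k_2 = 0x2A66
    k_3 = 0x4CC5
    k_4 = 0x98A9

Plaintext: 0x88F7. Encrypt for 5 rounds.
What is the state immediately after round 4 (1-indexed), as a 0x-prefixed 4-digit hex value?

s_0 = plaintext = 0x88F7
s_1 = Round(s_0, k_0) = 0xF5E6
s_2 = Round(s_1, k_1) = 0x885F
s_3 = Round(s_2, k_2) = 0x81DF
s_4 = Round(s_3, k_3) = 0xA5B1
s_5 = Round(s_4, k_4) = 0xFF83

0xA5B1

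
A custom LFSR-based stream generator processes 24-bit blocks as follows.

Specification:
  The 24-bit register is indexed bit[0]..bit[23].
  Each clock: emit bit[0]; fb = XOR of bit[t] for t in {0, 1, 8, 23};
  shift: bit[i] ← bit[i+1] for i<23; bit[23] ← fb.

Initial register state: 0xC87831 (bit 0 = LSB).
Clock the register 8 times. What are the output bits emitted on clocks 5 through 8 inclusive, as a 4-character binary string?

reg_0 = 0xC87831
clock 1: out=1, reg = 0x643C18
clock 2: out=0, reg = 0x321E0C
clock 3: out=0, reg = 0x190F06
clock 4: out=0, reg = 0x0C8783
clock 5: out=1, reg = 0x8643C1
clock 6: out=1, reg = 0xC321E0
clock 7: out=0, reg = 0x6190F0
clock 8: out=0, reg = 0x30C878

1100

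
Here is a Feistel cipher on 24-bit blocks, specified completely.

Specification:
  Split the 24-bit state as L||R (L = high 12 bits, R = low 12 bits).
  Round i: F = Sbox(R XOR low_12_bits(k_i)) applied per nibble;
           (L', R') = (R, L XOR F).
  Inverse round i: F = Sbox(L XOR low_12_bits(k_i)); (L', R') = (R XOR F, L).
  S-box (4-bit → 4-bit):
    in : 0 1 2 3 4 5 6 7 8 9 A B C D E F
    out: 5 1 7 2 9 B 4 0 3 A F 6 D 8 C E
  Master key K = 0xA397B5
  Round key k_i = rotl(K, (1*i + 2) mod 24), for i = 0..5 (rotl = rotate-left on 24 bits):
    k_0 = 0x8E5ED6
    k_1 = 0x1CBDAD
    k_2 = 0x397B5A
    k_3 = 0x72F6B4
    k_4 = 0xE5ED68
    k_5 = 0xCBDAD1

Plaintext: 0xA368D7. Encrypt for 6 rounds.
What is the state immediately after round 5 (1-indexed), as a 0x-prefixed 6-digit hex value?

0x0417AA

s_0 = plaintext = 0xA368D7
s_1 = Round(s_0, k_0) = 0x8D7E67
s_2 = Round(s_1, k_1) = 0xE67A08
s_3 = Round(s_2, k_2) = 0xA08FD0
s_4 = Round(s_3, k_3) = 0xFD0041
s_5 = Round(s_4, k_4) = 0x0417AA
s_6 = Round(s_5, k_5) = 0x7AA847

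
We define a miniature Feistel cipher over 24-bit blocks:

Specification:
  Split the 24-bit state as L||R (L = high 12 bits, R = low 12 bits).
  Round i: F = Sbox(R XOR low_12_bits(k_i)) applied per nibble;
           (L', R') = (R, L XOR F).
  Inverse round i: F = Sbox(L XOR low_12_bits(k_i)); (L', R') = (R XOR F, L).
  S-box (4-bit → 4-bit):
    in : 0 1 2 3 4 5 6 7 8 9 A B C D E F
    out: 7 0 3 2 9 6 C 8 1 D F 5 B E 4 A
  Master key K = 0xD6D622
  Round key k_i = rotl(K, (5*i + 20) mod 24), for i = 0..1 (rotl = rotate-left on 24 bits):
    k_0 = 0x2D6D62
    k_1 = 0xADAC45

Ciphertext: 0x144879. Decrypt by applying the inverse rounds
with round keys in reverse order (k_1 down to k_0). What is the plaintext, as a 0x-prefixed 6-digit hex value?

s_0 = ciphertext = 0x144879
s_1 = InvRound(s_0, k_1) = 0x609144
s_2 = InvRound(s_1, k_0) = 0x481609

0x481609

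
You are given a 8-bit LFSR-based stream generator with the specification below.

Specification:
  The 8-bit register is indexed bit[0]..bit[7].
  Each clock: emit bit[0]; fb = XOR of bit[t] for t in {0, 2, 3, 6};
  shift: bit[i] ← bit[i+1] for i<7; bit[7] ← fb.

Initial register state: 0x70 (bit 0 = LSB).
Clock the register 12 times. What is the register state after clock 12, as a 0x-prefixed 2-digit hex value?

0x1B

reg_0 = 0x70
clock 1: out=0, reg = 0xB8
clock 2: out=0, reg = 0xDC
clock 3: out=0, reg = 0xEE
clock 4: out=0, reg = 0xF7
clock 5: out=1, reg = 0xFB
clock 6: out=1, reg = 0xFD
clock 7: out=1, reg = 0x7E
clock 8: out=0, reg = 0xBF
clock 9: out=1, reg = 0xDF
clock 10: out=1, reg = 0x6F
clock 11: out=1, reg = 0x37
clock 12: out=1, reg = 0x1B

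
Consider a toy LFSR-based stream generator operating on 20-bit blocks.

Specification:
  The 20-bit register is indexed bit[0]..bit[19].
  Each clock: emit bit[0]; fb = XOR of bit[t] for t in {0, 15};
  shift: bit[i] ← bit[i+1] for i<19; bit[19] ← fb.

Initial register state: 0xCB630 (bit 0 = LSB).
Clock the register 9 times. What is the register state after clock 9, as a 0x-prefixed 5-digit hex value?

reg_0 = 0xCB630
clock 1: out=0, reg = 0xE5B18
clock 2: out=0, reg = 0x72D8C
clock 3: out=0, reg = 0x396C6
clock 4: out=0, reg = 0x9CB63
clock 5: out=1, reg = 0x4E5B1
clock 6: out=1, reg = 0x272D8
clock 7: out=0, reg = 0x1396C
clock 8: out=0, reg = 0x09CB6
clock 9: out=0, reg = 0x84E5B

0x84E5B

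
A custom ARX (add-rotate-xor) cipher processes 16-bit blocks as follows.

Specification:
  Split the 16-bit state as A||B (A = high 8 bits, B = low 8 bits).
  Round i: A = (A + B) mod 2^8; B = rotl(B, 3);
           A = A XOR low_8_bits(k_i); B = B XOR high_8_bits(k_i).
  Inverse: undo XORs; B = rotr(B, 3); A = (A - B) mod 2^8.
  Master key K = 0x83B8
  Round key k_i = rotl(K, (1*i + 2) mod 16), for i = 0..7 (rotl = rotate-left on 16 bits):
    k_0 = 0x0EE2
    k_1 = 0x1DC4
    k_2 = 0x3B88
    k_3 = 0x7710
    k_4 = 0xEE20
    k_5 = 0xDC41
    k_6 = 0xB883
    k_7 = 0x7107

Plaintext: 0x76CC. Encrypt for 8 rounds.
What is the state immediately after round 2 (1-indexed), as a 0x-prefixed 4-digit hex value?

0xCC5E

s_0 = plaintext = 0x76CC
s_1 = Round(s_0, k_0) = 0xA068
s_2 = Round(s_1, k_1) = 0xCC5E
s_3 = Round(s_2, k_2) = 0xA2C9
s_4 = Round(s_3, k_3) = 0x7B39
s_5 = Round(s_4, k_4) = 0x9427
s_6 = Round(s_5, k_5) = 0xFAE5
s_7 = Round(s_6, k_6) = 0x5C97
s_8 = Round(s_7, k_7) = 0xF4CD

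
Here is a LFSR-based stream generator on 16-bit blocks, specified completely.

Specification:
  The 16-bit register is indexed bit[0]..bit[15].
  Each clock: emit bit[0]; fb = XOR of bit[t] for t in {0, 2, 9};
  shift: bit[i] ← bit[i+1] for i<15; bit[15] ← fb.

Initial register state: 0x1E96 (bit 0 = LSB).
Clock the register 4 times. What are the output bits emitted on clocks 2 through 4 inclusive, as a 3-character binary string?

reg_0 = 0x1E96
clock 1: out=0, reg = 0x0F4B
clock 2: out=1, reg = 0x07A5
clock 3: out=1, reg = 0x83D2
clock 4: out=0, reg = 0xC1E9

110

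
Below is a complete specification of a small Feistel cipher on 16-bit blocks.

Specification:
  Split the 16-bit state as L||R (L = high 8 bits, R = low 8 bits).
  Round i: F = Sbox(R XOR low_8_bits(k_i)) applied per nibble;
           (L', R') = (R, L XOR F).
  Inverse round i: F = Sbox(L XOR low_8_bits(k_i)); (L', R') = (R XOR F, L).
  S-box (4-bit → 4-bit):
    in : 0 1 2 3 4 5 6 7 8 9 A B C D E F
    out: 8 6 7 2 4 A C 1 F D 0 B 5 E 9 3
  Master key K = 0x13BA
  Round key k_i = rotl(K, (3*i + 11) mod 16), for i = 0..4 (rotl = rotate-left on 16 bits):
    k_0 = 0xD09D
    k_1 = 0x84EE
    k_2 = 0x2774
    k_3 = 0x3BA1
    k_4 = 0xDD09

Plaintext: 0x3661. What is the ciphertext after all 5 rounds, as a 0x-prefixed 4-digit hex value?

s_0 = plaintext = 0x3661
s_1 = Round(s_0, k_0) = 0x6103
s_2 = Round(s_1, k_1) = 0x03FF
s_3 = Round(s_2, k_2) = 0xFFF8
s_4 = Round(s_3, k_3) = 0xF852
s_5 = Round(s_4, k_4) = 0x5253

0x5253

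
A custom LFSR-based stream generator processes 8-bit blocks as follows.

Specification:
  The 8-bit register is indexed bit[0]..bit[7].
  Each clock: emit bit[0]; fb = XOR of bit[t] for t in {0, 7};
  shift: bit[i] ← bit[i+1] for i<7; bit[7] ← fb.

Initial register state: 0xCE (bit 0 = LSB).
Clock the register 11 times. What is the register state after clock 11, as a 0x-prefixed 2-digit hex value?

0x68

reg_0 = 0xCE
clock 1: out=0, reg = 0xE7
clock 2: out=1, reg = 0x73
clock 3: out=1, reg = 0xB9
clock 4: out=1, reg = 0x5C
clock 5: out=0, reg = 0x2E
clock 6: out=0, reg = 0x17
clock 7: out=1, reg = 0x8B
clock 8: out=1, reg = 0x45
clock 9: out=1, reg = 0xA2
clock 10: out=0, reg = 0xD1
clock 11: out=1, reg = 0x68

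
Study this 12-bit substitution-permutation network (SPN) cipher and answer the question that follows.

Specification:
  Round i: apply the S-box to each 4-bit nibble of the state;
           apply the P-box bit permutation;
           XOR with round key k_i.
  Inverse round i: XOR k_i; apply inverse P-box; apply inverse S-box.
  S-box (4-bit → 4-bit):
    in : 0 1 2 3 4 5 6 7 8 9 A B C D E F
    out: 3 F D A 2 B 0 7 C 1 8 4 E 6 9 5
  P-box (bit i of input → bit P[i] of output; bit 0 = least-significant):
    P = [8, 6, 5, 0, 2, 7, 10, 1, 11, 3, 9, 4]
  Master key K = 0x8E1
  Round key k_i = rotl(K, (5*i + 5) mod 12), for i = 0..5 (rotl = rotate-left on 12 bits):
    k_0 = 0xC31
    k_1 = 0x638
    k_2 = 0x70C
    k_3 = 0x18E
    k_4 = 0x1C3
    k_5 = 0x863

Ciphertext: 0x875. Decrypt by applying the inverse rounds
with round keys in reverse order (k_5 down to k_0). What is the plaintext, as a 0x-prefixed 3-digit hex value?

0x1F8

s_0 = ciphertext = 0x875
s_1 = InvRound(s_0, k_5) = 0xAE6
s_2 = InvRound(s_1, k_4) = 0xF92
s_3 = InvRound(s_2, k_3) = 0x1F6
s_4 = InvRound(s_3, k_2) = 0xCCD
s_5 = InvRound(s_4, k_1) = 0x20C
s_6 = InvRound(s_5, k_0) = 0x1F8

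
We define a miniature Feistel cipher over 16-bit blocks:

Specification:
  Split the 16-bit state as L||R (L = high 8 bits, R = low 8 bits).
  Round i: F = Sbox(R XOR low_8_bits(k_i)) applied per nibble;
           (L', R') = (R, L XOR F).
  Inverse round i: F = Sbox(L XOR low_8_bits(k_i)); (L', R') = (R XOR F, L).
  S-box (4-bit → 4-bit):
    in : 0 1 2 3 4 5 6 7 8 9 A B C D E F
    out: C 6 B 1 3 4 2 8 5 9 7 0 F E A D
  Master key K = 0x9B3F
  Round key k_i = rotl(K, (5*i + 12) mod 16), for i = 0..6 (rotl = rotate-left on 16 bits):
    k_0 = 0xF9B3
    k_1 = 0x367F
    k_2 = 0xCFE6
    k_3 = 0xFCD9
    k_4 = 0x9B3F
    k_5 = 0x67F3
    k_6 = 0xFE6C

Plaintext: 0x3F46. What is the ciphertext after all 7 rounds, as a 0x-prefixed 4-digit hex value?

0x5DAC

s_0 = plaintext = 0x3F46
s_1 = Round(s_0, k_0) = 0x46EB
s_2 = Round(s_1, k_1) = 0xEBD5
s_3 = Round(s_2, k_2) = 0xD5FA
s_4 = Round(s_3, k_3) = 0xFA64
s_5 = Round(s_4, k_4) = 0x64BA
s_6 = Round(s_5, k_5) = 0xBA5D
s_7 = Round(s_6, k_6) = 0x5DAC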